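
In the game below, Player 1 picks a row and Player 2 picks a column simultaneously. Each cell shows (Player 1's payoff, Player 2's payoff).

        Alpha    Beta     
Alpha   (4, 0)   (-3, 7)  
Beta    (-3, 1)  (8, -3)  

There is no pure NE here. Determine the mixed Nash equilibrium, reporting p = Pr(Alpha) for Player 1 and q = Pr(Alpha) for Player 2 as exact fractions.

In a mixed NE each player is indifferent between their pure strategies, so the opponent's mix sets the indifference.
Player 2 indifferent between Alpha and Beta: p·0 + (1−p)·1 = p·7 + (1−p)·(-3) ⟹ 1 + (-1)p = (-3) + 10p ⟹ p = 4/11.
Player 1 indifferent between Alpha and Beta: q·4 + (1−q)·(-3) = q·(-3) + (1−q)·8 ⟹ (-3) + 7q = 8 + (-11)q ⟹ q = 11/18.

p = 4/11, q = 11/18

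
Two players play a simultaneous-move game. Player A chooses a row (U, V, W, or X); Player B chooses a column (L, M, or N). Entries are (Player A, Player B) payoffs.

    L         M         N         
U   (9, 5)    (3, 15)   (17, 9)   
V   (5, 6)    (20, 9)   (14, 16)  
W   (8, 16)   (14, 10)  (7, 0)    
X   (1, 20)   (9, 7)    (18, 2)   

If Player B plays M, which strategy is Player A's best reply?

V

With Player B fixed at M, Player A's payoffs are: U → 3, V → 20, W → 14, X → 9.
The maximum is 20, achieved by V.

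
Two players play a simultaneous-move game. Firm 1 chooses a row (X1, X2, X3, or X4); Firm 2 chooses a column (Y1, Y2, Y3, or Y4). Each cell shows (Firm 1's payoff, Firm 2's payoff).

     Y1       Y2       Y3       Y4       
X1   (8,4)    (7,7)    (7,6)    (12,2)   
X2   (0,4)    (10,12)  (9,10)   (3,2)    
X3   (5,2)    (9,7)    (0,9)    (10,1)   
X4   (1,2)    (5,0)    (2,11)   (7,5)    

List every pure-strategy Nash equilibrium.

(X2, Y2)

A profile is a Nash equilibrium when each player is best-responding to the other.
Firm 1's best responses — vs Y1: X1 (payoff 8); vs Y2: X2 (payoff 10); vs Y3: X2 (payoff 9); vs Y4: X1 (payoff 12).
Firm 2's best responses — vs X1: Y2 (payoff 7); vs X2: Y2 (payoff 12); vs X3: Y3 (payoff 9); vs X4: Y3 (payoff 11).
The only mutual best response is (X2, Y2); neither player gains by switching there.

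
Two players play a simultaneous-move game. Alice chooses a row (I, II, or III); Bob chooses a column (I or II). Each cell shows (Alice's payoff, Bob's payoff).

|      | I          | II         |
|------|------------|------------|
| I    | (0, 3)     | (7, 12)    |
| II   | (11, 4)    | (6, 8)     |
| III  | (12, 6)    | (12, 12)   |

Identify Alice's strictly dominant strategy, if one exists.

III

A strategy is strictly dominant if it gives Alice a strictly higher payoff than every other strategy, against every choice by the opponent.
III strictly dominates: vs I: 12 > each of {0, 11}; vs II: 12 > each of {7, 6}.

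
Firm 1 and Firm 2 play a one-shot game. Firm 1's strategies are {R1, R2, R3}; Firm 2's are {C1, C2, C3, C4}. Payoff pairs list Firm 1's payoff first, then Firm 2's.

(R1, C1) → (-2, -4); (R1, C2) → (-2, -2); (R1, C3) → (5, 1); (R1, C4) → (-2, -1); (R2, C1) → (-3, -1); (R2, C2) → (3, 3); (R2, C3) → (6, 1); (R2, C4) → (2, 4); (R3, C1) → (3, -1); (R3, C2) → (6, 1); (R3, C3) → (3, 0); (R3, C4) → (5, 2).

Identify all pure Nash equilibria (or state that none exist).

Check mutual best responses: a cell is a NE iff neither player can gain by unilaterally deviating.
Firm 1's best responses — vs C1: R3 (payoff 3); vs C2: R3 (payoff 6); vs C3: R2 (payoff 6); vs C4: R3 (payoff 5).
Firm 2's best responses — vs R1: C3 (payoff 1); vs R2: C4 (payoff 4); vs R3: C4 (payoff 2).
The only mutual best response is (R3, C4); neither player gains by switching there.

(R3, C4)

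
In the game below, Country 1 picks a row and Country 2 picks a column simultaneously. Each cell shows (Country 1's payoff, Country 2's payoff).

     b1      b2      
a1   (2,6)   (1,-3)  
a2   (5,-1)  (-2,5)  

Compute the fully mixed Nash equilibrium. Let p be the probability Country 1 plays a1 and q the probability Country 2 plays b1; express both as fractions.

p = 2/5, q = 1/2

In a mixed NE each player is indifferent between their pure strategies, so the opponent's mix sets the indifference.
Country 2 indifferent between b1 and b2: p·6 + (1−p)·(-1) = p·(-3) + (1−p)·5 ⟹ (-1) + 7p = 5 + (-8)p ⟹ p = 2/5.
Country 1 indifferent between a1 and a2: q·2 + (1−q)·1 = q·5 + (1−q)·(-2) ⟹ 1 + 1q = (-2) + 7q ⟹ q = 1/2.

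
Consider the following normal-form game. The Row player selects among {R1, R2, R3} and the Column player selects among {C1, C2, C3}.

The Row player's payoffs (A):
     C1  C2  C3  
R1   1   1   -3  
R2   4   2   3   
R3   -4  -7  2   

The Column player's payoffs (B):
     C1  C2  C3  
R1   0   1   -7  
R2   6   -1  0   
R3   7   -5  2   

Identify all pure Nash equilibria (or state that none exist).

A profile is a Nash equilibrium when each player is best-responding to the other.
The Row player's best responses — vs C1: R2 (payoff 4); vs C2: R2 (payoff 2); vs C3: R2 (payoff 3).
The Column player's best responses — vs R1: C2 (payoff 1); vs R2: C1 (payoff 6); vs R3: C1 (payoff 7).
The only mutual best response is (R2, C1); neither player gains by switching there.

(R2, C1)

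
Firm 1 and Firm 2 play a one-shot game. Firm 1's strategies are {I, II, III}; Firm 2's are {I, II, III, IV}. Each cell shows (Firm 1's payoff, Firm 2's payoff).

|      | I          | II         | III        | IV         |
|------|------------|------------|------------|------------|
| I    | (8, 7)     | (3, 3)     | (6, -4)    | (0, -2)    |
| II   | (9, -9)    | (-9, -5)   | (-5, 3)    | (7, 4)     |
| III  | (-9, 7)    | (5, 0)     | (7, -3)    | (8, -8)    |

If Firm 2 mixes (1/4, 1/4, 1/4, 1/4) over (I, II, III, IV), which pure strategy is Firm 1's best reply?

I

Compute Firm 1's expected payoff from each pure strategy against the given mix.
I: (1/4)·8 + (1/4)·3 + (1/4)·6 + (1/4)·0 = 17/4
II: (1/4)·9 + (1/4)·(-9) + (1/4)·(-5) + (1/4)·7 = 1/2
III: (1/4)·(-9) + (1/4)·5 + (1/4)·7 + (1/4)·8 = 11/4
Highest expected payoff is 17/4, from I.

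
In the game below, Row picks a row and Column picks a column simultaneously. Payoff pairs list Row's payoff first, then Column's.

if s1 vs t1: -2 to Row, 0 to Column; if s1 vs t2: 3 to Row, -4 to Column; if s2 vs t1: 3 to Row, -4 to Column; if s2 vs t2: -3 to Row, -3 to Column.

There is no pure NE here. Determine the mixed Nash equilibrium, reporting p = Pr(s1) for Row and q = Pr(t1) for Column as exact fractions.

Each player's mixing probability is pinned down by making the *other* player indifferent.
Column indifferent between t1 and t2: p·0 + (1−p)·(-4) = p·(-4) + (1−p)·(-3) ⟹ (-4) + 4p = (-3) + (-1)p ⟹ p = 1/5.
Row indifferent between s1 and s2: q·(-2) + (1−q)·3 = q·3 + (1−q)·(-3) ⟹ 3 + (-5)q = (-3) + 6q ⟹ q = 6/11.

p = 1/5, q = 6/11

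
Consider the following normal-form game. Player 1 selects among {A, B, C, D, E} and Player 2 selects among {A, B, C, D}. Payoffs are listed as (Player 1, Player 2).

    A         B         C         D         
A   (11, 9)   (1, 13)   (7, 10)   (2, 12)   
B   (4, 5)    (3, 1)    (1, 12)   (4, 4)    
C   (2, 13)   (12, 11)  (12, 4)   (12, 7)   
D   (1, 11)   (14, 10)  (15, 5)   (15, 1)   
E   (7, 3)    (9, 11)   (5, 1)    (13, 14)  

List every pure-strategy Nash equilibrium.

Check mutual best responses: a cell is a NE iff neither player can gain by unilaterally deviating.
Player 1's best responses — vs A: A (payoff 11); vs B: D (payoff 14); vs C: D (payoff 15); vs D: D (payoff 15).
Player 2's best responses — vs A: B (payoff 13); vs B: C (payoff 12); vs C: A (payoff 13); vs D: A (payoff 11); vs E: D (payoff 14).
No cell has both players best-responding. For instance, Player 1's best reply to A is A, but against A Player 2 prefers B over A.

None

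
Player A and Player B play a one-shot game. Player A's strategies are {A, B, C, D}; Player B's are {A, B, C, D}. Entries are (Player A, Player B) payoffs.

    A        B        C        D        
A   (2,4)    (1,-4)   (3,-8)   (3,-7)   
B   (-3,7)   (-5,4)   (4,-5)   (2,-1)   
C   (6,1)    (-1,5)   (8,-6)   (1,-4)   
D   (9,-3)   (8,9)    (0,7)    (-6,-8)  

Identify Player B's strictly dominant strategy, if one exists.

No strictly dominant strategy

A strategy is strictly dominant if it gives Player B a strictly higher payoff than every other strategy, against every choice by the opponent.
A is not dominant: against C, B gives 5 > 1.
B is not dominant: against A, A gives 4 > -4.
C is not dominant: against A, A gives 4 > -8.
D is not dominant: against A, A gives 4 > -7.
No single strategy is best against every opponent action.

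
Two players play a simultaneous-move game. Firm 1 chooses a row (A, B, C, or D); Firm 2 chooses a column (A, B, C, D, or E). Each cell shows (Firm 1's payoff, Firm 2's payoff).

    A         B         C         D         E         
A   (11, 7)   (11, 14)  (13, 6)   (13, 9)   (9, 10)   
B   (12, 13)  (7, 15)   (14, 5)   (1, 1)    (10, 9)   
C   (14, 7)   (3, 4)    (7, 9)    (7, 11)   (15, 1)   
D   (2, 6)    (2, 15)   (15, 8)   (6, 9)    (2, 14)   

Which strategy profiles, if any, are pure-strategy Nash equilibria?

Check mutual best responses: a cell is a NE iff neither player can gain by unilaterally deviating.
Firm 1's best responses — vs A: C (payoff 14); vs B: A (payoff 11); vs C: D (payoff 15); vs D: A (payoff 13); vs E: C (payoff 15).
Firm 2's best responses — vs A: B (payoff 14); vs B: B (payoff 15); vs C: D (payoff 11); vs D: B (payoff 15).
The only mutual best response is (A, B); neither player gains by switching there.

(A, B)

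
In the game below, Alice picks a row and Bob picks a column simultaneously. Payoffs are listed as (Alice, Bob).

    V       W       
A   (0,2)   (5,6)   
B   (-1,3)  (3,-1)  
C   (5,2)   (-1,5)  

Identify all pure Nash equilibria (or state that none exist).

Find each player's best response to every opponent strategy; NE are the intersections.
Alice's best responses — vs V: C (payoff 5); vs W: A (payoff 5).
Bob's best responses — vs A: W (payoff 6); vs B: V (payoff 3); vs C: W (payoff 5).
The only mutual best response is (A, W); neither player gains by switching there.

(A, W)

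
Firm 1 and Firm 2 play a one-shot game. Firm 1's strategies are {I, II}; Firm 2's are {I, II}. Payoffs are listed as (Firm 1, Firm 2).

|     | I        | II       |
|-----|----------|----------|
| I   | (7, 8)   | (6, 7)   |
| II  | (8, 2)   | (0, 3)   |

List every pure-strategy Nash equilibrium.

Check mutual best responses: a cell is a NE iff neither player can gain by unilaterally deviating.
Firm 1's best responses — vs I: II (payoff 8); vs II: I (payoff 6).
Firm 2's best responses — vs I: I (payoff 8); vs II: II (payoff 3).
No cell has both players best-responding. For instance, Firm 1's best reply to II is I, but against I Firm 2 prefers I over II.

No pure-strategy Nash equilibrium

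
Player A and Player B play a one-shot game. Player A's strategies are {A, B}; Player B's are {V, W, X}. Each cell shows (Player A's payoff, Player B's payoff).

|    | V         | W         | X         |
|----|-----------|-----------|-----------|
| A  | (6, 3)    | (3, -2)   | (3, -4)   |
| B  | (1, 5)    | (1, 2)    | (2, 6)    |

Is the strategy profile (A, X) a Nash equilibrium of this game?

Holding Player B at X: Player A gets 3 from A, versus 2 from B. No profitable deviation for Player A.
Holding Player A at A: Player B gets -4 from X but could get 3 by switching to V. Player B has a profitable deviation.

No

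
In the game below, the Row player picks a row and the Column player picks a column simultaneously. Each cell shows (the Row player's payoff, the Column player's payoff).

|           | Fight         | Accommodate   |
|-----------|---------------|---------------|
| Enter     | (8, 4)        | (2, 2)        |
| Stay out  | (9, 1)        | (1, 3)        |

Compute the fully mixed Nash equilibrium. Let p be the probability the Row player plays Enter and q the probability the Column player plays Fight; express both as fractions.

In a mixed NE each player is indifferent between their pure strategies, so the opponent's mix sets the indifference.
The Column player indifferent between Fight and Accommodate: p·4 + (1−p)·1 = p·2 + (1−p)·3 ⟹ 1 + 3p = 3 + (-1)p ⟹ p = 1/2.
The Row player indifferent between Enter and Stay out: q·8 + (1−q)·2 = q·9 + (1−q)·1 ⟹ 2 + 6q = 1 + 8q ⟹ q = 1/2.

p = 1/2, q = 1/2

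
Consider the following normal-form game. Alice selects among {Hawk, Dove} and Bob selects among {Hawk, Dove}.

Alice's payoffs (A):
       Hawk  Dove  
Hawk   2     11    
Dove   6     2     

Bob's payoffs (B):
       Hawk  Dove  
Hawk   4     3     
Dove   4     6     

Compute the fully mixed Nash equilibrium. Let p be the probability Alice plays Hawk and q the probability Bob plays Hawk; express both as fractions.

In a mixed NE each player is indifferent between their pure strategies, so the opponent's mix sets the indifference.
Bob indifferent between Hawk and Dove: p·4 + (1−p)·4 = p·3 + (1−p)·6 ⟹ 4 + 0p = 6 + (-3)p ⟹ p = 2/3.
Alice indifferent between Hawk and Dove: q·2 + (1−q)·11 = q·6 + (1−q)·2 ⟹ 11 + (-9)q = 2 + 4q ⟹ q = 9/13.

p = 2/3, q = 9/13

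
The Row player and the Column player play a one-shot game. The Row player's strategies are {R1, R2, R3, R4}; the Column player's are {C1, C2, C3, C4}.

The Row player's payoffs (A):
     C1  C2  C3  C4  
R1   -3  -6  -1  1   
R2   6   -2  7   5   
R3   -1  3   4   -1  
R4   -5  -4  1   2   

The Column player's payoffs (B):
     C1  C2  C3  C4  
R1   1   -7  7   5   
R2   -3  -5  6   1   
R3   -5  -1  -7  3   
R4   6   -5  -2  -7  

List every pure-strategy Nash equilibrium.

(R2, C3)

A profile is a Nash equilibrium when each player is best-responding to the other.
The Row player's best responses — vs C1: R2 (payoff 6); vs C2: R3 (payoff 3); vs C3: R2 (payoff 7); vs C4: R2 (payoff 5).
The Column player's best responses — vs R1: C3 (payoff 7); vs R2: C3 (payoff 6); vs R3: C4 (payoff 3); vs R4: C1 (payoff 6).
The only mutual best response is (R2, C3); neither player gains by switching there.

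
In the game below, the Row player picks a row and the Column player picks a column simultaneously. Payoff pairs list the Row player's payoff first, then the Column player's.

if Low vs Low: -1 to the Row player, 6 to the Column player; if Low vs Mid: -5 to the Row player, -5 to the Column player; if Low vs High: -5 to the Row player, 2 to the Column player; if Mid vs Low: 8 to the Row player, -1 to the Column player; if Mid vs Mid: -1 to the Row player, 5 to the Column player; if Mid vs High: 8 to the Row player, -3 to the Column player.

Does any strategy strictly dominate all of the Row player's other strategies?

Mid

A strategy is strictly dominant if it gives the Row player a strictly higher payoff than every other strategy, against every choice by the opponent.
Mid strictly dominates: vs Low: 8 > -1; vs Mid: -1 > -5; vs High: 8 > -5.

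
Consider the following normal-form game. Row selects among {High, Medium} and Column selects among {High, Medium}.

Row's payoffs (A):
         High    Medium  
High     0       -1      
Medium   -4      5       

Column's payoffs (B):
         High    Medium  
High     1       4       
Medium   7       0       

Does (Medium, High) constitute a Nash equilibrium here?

No

Holding Column at High: Row gets -4 from Medium but could get 0 by switching to High. Row has a profitable deviation.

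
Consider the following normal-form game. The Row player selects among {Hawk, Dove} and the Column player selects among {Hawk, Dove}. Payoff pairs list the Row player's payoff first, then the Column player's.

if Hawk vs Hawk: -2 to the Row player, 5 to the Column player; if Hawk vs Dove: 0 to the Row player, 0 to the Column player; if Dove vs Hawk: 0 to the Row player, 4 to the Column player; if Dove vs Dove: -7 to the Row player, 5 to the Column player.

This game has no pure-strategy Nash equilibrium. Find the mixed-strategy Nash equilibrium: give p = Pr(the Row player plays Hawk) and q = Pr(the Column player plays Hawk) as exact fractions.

Each player's mixing probability is pinned down by making the *other* player indifferent.
The Column player indifferent between Hawk and Dove: p·5 + (1−p)·4 = p·0 + (1−p)·5 ⟹ 4 + 1p = 5 + (-5)p ⟹ p = 1/6.
The Row player indifferent between Hawk and Dove: q·(-2) + (1−q)·0 = q·0 + (1−q)·(-7) ⟹ 0 + (-2)q = (-7) + 7q ⟹ q = 7/9.

p = 1/6, q = 7/9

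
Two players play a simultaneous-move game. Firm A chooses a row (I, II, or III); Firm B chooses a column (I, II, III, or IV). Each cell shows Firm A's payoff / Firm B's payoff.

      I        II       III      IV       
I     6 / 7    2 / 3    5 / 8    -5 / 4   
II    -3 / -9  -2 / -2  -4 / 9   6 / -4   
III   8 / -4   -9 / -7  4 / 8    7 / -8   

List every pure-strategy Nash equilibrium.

Check mutual best responses: a cell is a NE iff neither player can gain by unilaterally deviating.
Firm A's best responses — vs I: III (payoff 8); vs II: I (payoff 2); vs III: I (payoff 5); vs IV: III (payoff 7).
Firm B's best responses — vs I: III (payoff 8); vs II: III (payoff 9); vs III: III (payoff 8).
The only mutual best response is (I, III); neither player gains by switching there.

(I, III)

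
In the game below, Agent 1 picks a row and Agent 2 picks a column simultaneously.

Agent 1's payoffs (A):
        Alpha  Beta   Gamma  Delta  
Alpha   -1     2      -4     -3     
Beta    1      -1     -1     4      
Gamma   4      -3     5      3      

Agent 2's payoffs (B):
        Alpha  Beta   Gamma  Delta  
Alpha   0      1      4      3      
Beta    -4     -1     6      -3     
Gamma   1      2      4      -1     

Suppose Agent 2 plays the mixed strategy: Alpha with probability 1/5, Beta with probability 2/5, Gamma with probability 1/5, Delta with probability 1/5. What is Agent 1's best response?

Agent 1's best reply maximizes expected payoff against the mix.
Alpha: (1/5)·(-1) + (2/5)·2 + (1/5)·(-4) + (1/5)·(-3) = -4/5
Beta: (1/5)·1 + (2/5)·(-1) + (1/5)·(-1) + (1/5)·4 = 2/5
Gamma: (1/5)·4 + (2/5)·(-3) + (1/5)·5 + (1/5)·3 = 6/5
Highest expected payoff is 6/5, from Gamma.

Gamma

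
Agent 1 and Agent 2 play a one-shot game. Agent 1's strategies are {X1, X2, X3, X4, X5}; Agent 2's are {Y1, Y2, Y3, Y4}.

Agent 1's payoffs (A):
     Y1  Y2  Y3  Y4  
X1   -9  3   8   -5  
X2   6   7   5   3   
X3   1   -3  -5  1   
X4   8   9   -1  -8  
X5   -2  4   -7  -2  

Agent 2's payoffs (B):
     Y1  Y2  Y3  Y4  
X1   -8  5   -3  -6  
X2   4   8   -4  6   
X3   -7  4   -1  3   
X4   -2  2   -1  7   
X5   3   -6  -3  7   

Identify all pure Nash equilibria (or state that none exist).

Check mutual best responses: a cell is a NE iff neither player can gain by unilaterally deviating.
Agent 1's best responses — vs Y1: X4 (payoff 8); vs Y2: X4 (payoff 9); vs Y3: X1 (payoff 8); vs Y4: X2 (payoff 3).
Agent 2's best responses — vs X1: Y2 (payoff 5); vs X2: Y2 (payoff 8); vs X3: Y2 (payoff 4); vs X4: Y4 (payoff 7); vs X5: Y4 (payoff 7).
No cell has both players best-responding. For instance, Agent 1's best reply to Y4 is X2, but against X2 Agent 2 prefers Y2 over Y4.

There is no pure-strategy Nash equilibrium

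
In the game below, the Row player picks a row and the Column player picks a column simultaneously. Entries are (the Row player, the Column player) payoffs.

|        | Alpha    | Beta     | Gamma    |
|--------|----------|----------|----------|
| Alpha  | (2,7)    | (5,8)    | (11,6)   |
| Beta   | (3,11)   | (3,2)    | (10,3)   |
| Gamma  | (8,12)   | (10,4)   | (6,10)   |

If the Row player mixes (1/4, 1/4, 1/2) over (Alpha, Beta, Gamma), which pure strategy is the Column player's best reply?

Alpha

The Column player's best reply maximizes expected payoff against the mix.
Alpha: (1/4)·7 + (1/4)·11 + (1/2)·12 = 21/2
Beta: (1/4)·8 + (1/4)·2 + (1/2)·4 = 9/2
Gamma: (1/4)·6 + (1/4)·3 + (1/2)·10 = 29/4
Highest expected payoff is 21/2, from Alpha.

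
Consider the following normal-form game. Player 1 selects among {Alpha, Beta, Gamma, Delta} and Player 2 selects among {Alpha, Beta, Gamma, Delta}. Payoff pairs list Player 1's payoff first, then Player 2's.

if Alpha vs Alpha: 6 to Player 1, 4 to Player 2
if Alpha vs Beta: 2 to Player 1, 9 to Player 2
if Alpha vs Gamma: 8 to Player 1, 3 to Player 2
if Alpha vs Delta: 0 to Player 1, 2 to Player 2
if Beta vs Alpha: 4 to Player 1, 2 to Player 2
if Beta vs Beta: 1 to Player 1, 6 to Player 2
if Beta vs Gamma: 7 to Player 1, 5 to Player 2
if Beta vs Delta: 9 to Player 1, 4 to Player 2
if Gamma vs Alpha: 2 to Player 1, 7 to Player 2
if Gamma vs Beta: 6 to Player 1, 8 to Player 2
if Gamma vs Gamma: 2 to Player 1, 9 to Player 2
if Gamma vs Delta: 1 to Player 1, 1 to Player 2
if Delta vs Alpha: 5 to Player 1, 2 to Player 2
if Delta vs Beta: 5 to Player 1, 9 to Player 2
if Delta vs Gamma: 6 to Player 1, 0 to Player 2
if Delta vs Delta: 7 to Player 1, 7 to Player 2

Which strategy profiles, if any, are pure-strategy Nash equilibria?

None

A profile is a Nash equilibrium when each player is best-responding to the other.
Player 1's best responses — vs Alpha: Alpha (payoff 6); vs Beta: Gamma (payoff 6); vs Gamma: Alpha (payoff 8); vs Delta: Beta (payoff 9).
Player 2's best responses — vs Alpha: Beta (payoff 9); vs Beta: Beta (payoff 6); vs Gamma: Gamma (payoff 9); vs Delta: Beta (payoff 9).
No cell has both players best-responding. For instance, Player 1's best reply to Gamma is Alpha, but against Alpha Player 2 prefers Beta over Gamma.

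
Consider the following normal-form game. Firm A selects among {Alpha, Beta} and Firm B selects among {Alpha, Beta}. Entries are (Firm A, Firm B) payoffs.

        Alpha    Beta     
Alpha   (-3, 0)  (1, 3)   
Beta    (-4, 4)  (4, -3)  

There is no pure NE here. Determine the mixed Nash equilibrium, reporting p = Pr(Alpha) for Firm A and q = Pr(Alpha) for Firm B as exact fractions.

Each player's mixing probability is pinned down by making the *other* player indifferent.
Firm B indifferent between Alpha and Beta: p·0 + (1−p)·4 = p·3 + (1−p)·(-3) ⟹ 4 + (-4)p = (-3) + 6p ⟹ p = 7/10.
Firm A indifferent between Alpha and Beta: q·(-3) + (1−q)·1 = q·(-4) + (1−q)·4 ⟹ 1 + (-4)q = 4 + (-8)q ⟹ q = 3/4.

p = 7/10, q = 3/4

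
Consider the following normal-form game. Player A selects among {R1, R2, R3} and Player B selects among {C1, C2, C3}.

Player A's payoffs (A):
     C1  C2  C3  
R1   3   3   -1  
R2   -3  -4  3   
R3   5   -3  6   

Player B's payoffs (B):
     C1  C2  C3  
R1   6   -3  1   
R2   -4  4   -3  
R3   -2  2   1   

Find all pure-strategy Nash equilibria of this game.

None

Check mutual best responses: a cell is a NE iff neither player can gain by unilaterally deviating.
Player A's best responses — vs C1: R3 (payoff 5); vs C2: R1 (payoff 3); vs C3: R3 (payoff 6).
Player B's best responses — vs R1: C1 (payoff 6); vs R2: C2 (payoff 4); vs R3: C2 (payoff 2).
No cell has both players best-responding. For instance, Player A's best reply to C3 is R3, but against R3 Player B prefers C2 over C3.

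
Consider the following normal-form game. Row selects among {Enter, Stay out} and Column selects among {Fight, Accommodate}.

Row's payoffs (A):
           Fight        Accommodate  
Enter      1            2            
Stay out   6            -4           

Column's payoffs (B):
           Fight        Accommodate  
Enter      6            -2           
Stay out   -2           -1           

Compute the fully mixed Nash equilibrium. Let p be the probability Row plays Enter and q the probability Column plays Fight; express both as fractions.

p = 1/9, q = 6/11

In a mixed NE each player is indifferent between their pure strategies, so the opponent's mix sets the indifference.
Column indifferent between Fight and Accommodate: p·6 + (1−p)·(-2) = p·(-2) + (1−p)·(-1) ⟹ (-2) + 8p = (-1) + (-1)p ⟹ p = 1/9.
Row indifferent between Enter and Stay out: q·1 + (1−q)·2 = q·6 + (1−q)·(-4) ⟹ 2 + (-1)q = (-4) + 10q ⟹ q = 6/11.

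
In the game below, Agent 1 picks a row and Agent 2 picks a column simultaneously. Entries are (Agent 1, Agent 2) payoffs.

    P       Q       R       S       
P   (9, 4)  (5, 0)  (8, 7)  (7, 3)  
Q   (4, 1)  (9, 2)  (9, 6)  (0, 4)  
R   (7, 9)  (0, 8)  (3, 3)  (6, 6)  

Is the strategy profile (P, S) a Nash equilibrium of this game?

No

Holding Agent 2 at S: Agent 1 gets 7 from P, versus 0 from Q, 6 from R. No profitable deviation for Agent 1.
Holding Agent 1 at P: Agent 2 gets 3 from S but could get 7 by switching to R. Agent 2 has a profitable deviation.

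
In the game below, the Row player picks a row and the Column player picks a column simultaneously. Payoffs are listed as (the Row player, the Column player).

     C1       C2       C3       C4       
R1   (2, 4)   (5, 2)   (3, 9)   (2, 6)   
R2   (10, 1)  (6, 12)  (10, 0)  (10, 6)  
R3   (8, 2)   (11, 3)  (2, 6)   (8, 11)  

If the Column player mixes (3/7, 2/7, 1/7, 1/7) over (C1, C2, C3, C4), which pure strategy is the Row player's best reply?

Compute the Row player's expected payoff from each pure strategy against the given mix.
R1: (3/7)·2 + (2/7)·5 + (1/7)·3 + (1/7)·2 = 3
R2: (3/7)·10 + (2/7)·6 + (1/7)·10 + (1/7)·10 = 62/7
R3: (3/7)·8 + (2/7)·11 + (1/7)·2 + (1/7)·8 = 8
Highest expected payoff is 62/7, from R2.

R2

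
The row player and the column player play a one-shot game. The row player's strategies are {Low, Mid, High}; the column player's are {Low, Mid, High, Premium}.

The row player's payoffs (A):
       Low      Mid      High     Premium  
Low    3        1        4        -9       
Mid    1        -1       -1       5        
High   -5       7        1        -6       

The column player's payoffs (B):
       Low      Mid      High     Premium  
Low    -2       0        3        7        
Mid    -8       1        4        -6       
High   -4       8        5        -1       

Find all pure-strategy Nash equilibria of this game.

(High, Mid)

Find each player's best response to every opponent strategy; NE are the intersections.
The row player's best responses — vs Low: Low (payoff 3); vs Mid: High (payoff 7); vs High: Low (payoff 4); vs Premium: Mid (payoff 5).
The column player's best responses — vs Low: Premium (payoff 7); vs Mid: High (payoff 4); vs High: Mid (payoff 8).
The only mutual best response is (High, Mid); neither player gains by switching there.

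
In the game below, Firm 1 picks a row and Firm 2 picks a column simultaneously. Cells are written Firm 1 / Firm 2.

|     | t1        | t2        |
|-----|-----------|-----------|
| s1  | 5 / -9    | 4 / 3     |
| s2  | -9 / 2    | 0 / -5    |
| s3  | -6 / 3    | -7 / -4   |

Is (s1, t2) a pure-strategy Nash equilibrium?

Yes

Holding Firm 2 at t2: Firm 1 gets 4 from s1, versus 0 from s2, -7 from s3. No profitable deviation for Firm 1.
Holding Firm 1 at s1: Firm 2 gets 3 from t2, versus -9 from t1. No profitable deviation for Firm 2 either.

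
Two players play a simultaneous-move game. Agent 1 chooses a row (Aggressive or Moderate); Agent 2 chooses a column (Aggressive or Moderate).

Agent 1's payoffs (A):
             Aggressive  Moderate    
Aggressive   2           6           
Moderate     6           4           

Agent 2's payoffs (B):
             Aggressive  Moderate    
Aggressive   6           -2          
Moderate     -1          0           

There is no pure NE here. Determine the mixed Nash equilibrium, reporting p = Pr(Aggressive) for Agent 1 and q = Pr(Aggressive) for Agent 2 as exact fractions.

p = 1/9, q = 1/3

In a mixed NE each player is indifferent between their pure strategies, so the opponent's mix sets the indifference.
Agent 2 indifferent between Aggressive and Moderate: p·6 + (1−p)·(-1) = p·(-2) + (1−p)·0 ⟹ (-1) + 7p = 0 + (-2)p ⟹ p = 1/9.
Agent 1 indifferent between Aggressive and Moderate: q·2 + (1−q)·6 = q·6 + (1−q)·4 ⟹ 6 + (-4)q = 4 + 2q ⟹ q = 1/3.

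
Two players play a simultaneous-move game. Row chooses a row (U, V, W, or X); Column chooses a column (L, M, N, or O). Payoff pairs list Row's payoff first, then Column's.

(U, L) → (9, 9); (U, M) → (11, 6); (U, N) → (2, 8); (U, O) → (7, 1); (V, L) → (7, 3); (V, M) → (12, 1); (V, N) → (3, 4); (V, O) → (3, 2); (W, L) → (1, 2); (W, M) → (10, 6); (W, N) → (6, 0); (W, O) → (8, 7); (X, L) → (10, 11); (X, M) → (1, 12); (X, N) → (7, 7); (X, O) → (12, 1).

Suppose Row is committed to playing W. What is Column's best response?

With Row fixed at W, Column's payoffs are: L → 2, M → 6, N → 0, O → 7.
The maximum is 7, achieved by O.

O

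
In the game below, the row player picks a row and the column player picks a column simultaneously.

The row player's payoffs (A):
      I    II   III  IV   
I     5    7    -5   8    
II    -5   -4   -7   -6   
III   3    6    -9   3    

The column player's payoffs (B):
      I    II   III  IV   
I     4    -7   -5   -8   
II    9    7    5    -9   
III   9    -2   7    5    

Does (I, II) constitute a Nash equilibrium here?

Holding the column player at II: the row player gets 7 from I, versus -4 from II, 6 from III. No profitable deviation for the row player.
Holding the row player at I: the column player gets -7 from II but could get 4 by switching to I. The column player has a profitable deviation.

No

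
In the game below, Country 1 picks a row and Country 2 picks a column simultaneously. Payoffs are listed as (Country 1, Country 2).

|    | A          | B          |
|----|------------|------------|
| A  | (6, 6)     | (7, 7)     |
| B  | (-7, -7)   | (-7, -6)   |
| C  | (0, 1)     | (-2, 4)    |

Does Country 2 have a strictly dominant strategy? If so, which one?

A strategy is strictly dominant if it gives Country 2 a strictly higher payoff than every other strategy, against every choice by the opponent.
B strictly dominates: vs A: 7 > 6; vs B: -6 > -7; vs C: 4 > 1.

B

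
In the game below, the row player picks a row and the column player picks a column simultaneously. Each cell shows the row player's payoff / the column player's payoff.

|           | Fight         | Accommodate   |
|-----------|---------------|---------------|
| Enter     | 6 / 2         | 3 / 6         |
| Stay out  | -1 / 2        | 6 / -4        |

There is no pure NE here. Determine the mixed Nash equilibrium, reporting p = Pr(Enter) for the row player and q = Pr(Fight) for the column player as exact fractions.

p = 3/5, q = 3/10

In a mixed NE each player is indifferent between their pure strategies, so the opponent's mix sets the indifference.
The column player indifferent between Fight and Accommodate: p·2 + (1−p)·2 = p·6 + (1−p)·(-4) ⟹ 2 + 0p = (-4) + 10p ⟹ p = 3/5.
The row player indifferent between Enter and Stay out: q·6 + (1−q)·3 = q·(-1) + (1−q)·6 ⟹ 3 + 3q = 6 + (-7)q ⟹ q = 3/10.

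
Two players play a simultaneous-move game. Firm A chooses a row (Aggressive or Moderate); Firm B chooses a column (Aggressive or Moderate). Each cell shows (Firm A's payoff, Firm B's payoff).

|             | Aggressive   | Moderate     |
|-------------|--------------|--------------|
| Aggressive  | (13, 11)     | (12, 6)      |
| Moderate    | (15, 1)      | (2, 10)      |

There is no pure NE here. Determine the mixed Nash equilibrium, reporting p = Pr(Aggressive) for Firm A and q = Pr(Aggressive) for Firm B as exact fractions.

p = 9/14, q = 5/6

Each player's mixing probability is pinned down by making the *other* player indifferent.
Firm B indifferent between Aggressive and Moderate: p·11 + (1−p)·1 = p·6 + (1−p)·10 ⟹ 1 + 10p = 10 + (-4)p ⟹ p = 9/14.
Firm A indifferent between Aggressive and Moderate: q·13 + (1−q)·12 = q·15 + (1−q)·2 ⟹ 12 + 1q = 2 + 13q ⟹ q = 5/6.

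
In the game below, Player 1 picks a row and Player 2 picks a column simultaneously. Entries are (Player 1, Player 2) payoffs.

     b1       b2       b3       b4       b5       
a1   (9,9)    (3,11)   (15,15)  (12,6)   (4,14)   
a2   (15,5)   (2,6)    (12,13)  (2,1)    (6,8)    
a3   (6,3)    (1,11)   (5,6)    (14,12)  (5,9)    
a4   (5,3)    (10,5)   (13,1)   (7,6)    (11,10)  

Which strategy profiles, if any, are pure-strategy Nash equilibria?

(a1, b3), (a3, b4), and (a4, b5)

A profile is a Nash equilibrium when each player is best-responding to the other.
Player 1's best responses — vs b1: a2 (payoff 15); vs b2: a4 (payoff 10); vs b3: a1 (payoff 15); vs b4: a3 (payoff 14); vs b5: a4 (payoff 11).
Player 2's best responses — vs a1: b3 (payoff 15); vs a2: b3 (payoff 13); vs a3: b4 (payoff 12); vs a4: b5 (payoff 10).
Mutual best responses occur at (a1, b3), (a3, b4), and (a4, b5); at each, neither player gains by switching.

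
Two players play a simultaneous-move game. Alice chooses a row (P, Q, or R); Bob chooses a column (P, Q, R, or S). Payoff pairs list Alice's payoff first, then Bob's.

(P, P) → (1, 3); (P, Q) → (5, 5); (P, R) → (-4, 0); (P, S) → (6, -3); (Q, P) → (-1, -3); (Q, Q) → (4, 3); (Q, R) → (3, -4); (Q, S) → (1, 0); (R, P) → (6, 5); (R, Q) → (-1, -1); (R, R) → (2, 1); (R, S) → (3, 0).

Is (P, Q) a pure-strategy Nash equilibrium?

Yes

Holding Bob at Q: Alice gets 5 from P, versus 4 from Q, -1 from R. No profitable deviation for Alice.
Holding Alice at P: Bob gets 5 from Q, versus 3 from P, 0 from R, -3 from S. No profitable deviation for Bob either.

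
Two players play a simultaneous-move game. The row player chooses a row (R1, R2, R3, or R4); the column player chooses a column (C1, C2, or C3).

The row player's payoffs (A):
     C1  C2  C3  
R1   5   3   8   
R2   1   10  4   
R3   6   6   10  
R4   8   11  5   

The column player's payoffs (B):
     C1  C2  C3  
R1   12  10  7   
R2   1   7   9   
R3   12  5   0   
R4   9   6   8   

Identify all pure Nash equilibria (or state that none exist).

Find each player's best response to every opponent strategy; NE are the intersections.
The row player's best responses — vs C1: R4 (payoff 8); vs C2: R4 (payoff 11); vs C3: R3 (payoff 10).
The column player's best responses — vs R1: C1 (payoff 12); vs R2: C3 (payoff 9); vs R3: C1 (payoff 12); vs R4: C1 (payoff 9).
The only mutual best response is (R4, C1); neither player gains by switching there.

(R4, C1)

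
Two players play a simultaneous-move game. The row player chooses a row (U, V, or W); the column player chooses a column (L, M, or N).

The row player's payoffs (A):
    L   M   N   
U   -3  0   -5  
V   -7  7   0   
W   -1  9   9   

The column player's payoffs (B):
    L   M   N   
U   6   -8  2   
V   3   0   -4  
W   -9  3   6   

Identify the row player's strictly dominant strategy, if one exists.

A strategy is strictly dominant if it gives the row player a strictly higher payoff than every other strategy, against every choice by the opponent.
W strictly dominates: vs L: -1 > each of {-3, -7}; vs M: 9 > each of {0, 7}; vs N: 9 > each of {-5, 0}.

W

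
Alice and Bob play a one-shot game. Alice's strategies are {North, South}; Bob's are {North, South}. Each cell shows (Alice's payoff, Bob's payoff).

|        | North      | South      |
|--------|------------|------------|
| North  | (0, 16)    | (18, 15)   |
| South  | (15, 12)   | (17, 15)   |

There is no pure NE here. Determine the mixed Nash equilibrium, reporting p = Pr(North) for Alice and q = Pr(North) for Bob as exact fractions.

p = 3/4, q = 1/16

Each player's mixing probability is pinned down by making the *other* player indifferent.
Bob indifferent between North and South: p·16 + (1−p)·12 = p·15 + (1−p)·15 ⟹ 12 + 4p = 15 + 0p ⟹ p = 3/4.
Alice indifferent between North and South: q·0 + (1−q)·18 = q·15 + (1−q)·17 ⟹ 18 + (-18)q = 17 + (-2)q ⟹ q = 1/16.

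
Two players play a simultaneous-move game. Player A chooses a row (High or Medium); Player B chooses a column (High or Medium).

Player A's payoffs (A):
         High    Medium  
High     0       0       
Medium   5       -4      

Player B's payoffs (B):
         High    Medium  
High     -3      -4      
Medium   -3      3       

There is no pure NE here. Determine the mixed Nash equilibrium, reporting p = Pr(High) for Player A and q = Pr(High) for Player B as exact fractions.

p = 6/7, q = 4/9

In a mixed NE each player is indifferent between their pure strategies, so the opponent's mix sets the indifference.
Player B indifferent between High and Medium: p·(-3) + (1−p)·(-3) = p·(-4) + (1−p)·3 ⟹ (-3) + 0p = 3 + (-7)p ⟹ p = 6/7.
Player A indifferent between High and Medium: q·0 + (1−q)·0 = q·5 + (1−q)·(-4) ⟹ 0 + 0q = (-4) + 9q ⟹ q = 4/9.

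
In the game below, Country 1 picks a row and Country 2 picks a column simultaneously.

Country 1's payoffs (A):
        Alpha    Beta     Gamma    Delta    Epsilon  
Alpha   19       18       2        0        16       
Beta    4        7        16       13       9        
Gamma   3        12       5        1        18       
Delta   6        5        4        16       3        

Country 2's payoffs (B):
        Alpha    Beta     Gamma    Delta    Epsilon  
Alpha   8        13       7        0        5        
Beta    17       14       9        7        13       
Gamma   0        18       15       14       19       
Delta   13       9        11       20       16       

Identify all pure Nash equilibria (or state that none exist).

A profile is a Nash equilibrium when each player is best-responding to the other.
Country 1's best responses — vs Alpha: Alpha (payoff 19); vs Beta: Alpha (payoff 18); vs Gamma: Beta (payoff 16); vs Delta: Delta (payoff 16); vs Epsilon: Gamma (payoff 18).
Country 2's best responses — vs Alpha: Beta (payoff 13); vs Beta: Alpha (payoff 17); vs Gamma: Epsilon (payoff 19); vs Delta: Delta (payoff 20).
Mutual best responses occur at (Alpha, Beta), (Gamma, Epsilon), and (Delta, Delta); at each, neither player gains by switching.

(Alpha, Beta), (Gamma, Epsilon), and (Delta, Delta)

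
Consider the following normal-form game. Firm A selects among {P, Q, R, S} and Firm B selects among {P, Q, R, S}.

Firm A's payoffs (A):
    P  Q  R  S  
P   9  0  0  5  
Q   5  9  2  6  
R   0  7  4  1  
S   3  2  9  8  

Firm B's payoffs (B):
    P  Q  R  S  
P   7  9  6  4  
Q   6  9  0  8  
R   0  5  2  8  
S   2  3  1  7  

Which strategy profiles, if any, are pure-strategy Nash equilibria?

Check mutual best responses: a cell is a NE iff neither player can gain by unilaterally deviating.
Firm A's best responses — vs P: P (payoff 9); vs Q: Q (payoff 9); vs R: S (payoff 9); vs S: S (payoff 8).
Firm B's best responses — vs P: Q (payoff 9); vs Q: Q (payoff 9); vs R: S (payoff 8); vs S: S (payoff 7).
Mutual best responses occur at (Q, Q) and (S, S); at each, neither player gains by switching.

(Q, Q) and (S, S)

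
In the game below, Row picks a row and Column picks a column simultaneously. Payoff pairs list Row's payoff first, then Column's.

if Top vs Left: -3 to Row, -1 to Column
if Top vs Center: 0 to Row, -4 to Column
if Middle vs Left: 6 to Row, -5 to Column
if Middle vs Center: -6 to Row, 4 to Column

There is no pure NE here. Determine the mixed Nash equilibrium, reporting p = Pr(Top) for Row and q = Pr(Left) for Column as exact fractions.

p = 3/4, q = 2/5

Each player's mixing probability is pinned down by making the *other* player indifferent.
Column indifferent between Left and Center: p·(-1) + (1−p)·(-5) = p·(-4) + (1−p)·4 ⟹ (-5) + 4p = 4 + (-8)p ⟹ p = 3/4.
Row indifferent between Top and Middle: q·(-3) + (1−q)·0 = q·6 + (1−q)·(-6) ⟹ 0 + (-3)q = (-6) + 12q ⟹ q = 2/5.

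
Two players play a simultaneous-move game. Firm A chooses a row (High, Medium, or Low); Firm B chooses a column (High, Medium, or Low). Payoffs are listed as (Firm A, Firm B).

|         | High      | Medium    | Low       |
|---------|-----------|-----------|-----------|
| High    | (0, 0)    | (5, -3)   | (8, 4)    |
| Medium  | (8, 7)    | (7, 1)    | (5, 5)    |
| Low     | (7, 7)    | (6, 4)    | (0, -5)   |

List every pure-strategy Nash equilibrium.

A profile is a Nash equilibrium when each player is best-responding to the other.
Firm A's best responses — vs High: Medium (payoff 8); vs Medium: Medium (payoff 7); vs Low: High (payoff 8).
Firm B's best responses — vs High: Low (payoff 4); vs Medium: High (payoff 7); vs Low: High (payoff 7).
Mutual best responses occur at (High, Low) and (Medium, High); at each, neither player gains by switching.

(High, Low) and (Medium, High)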